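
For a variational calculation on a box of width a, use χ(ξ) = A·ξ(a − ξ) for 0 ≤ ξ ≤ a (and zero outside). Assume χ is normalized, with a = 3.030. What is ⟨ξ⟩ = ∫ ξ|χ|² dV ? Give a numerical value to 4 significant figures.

⟨ξ⟩ ≈ 1.515

By definition ⟨ξ⟩ = ∫ ξ |χ(ξ)|² dξ.
Expanding the polynomial and integrating term by term, the ratio of the moment integral to the normalization integral gives ⟨ξ⟩ = a/2.
Putting a = 3.030 gives 1.5150.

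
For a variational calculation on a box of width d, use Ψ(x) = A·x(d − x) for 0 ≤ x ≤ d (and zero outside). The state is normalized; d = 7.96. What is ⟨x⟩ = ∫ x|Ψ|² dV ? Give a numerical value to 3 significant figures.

⟨x⟩ ≈ 3.98

By definition ⟨x⟩ = ∫ x |Ψ(x)|² dx.
Evaluating both integrals, ⟨x⟩ = d/2.
Putting d = 7.96 gives 3.980.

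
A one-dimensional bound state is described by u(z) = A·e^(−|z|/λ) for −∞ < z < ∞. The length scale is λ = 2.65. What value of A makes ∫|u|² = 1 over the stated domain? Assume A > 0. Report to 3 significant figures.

Require ∫ |u|² dz = 1 over the whole domain.
Carrying out the integral gives A² · λ.
So A² = (λ)^(−1).
Plugging in λ = 2.65 yields A = 0.6143.

A ≈ 0.614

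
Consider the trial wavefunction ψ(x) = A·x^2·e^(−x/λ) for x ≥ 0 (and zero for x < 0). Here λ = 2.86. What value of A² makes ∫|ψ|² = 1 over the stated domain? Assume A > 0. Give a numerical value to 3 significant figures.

A^2 ≈ 0.00697

We need A² ∫|f|² dx = 1, taking the integral from 0 to ∞.
The integral (without the A² prefactor) comes out to 3·λ^5/4.
Setting this equal to 1 gives A² = 1/(3·λ^5/4).
With λ = 2.86: A² = 0.006968 and A = 0.08347.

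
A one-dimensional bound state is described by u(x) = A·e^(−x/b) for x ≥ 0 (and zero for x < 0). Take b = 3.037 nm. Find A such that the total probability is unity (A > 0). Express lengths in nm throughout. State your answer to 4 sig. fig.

The normalization condition is ∫|u|² dx = 1 from 0 to ∞.
Using ∫₀^∞ xⁿ e^(−αx) dx = n!/αⁿ⁺¹, ∫|u|² dx = A²·(b/2).
Setting this equal to 1 gives A² = 1/(b/2).
With b = 3.037: A² = 0.65854 and A = 0.81151.

A ≈ 0.8115 nm^(-1/2)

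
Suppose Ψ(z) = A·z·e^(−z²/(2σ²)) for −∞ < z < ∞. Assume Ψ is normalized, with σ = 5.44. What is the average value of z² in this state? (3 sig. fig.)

The expectation value is the |Ψ|²-weighted average of z^2: ∫ z^2|Ψ|² dz.
Using the Gaussian integral ∫_{−∞}^{∞} e^(−αz²) dz = √(π/α), since the A² factors cancel between numerator and denominator, ⟨z²⟩ = 3·σ^2/2.
Putting σ = 5.44 gives 44.39.

⟨z^2⟩ ≈ 44.4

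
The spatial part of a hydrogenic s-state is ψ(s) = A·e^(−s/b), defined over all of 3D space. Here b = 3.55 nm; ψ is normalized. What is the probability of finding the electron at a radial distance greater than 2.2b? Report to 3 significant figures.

Integrate the radial probability density 4πs²|ψ|² over s > 2.2b.
The full normalization integral is A²·[π·b^3] = 1, fixing A².
Let u = s/b; then A², 4π and the length scale all cancel, so P = ∫_{2.2}^{∞} u^2·e^(-2·u) du ÷ ∫_{0}^{∞} u^2·e^(-2·u) du.
An antiderivative of u^2·e^(-2·u) is -(2·u^2 + 2·u + 1)·e^(-2·u)/4; evaluating from 2.2 to ∞ gives 377·e^(-22/5)/100, while the full integral is 1/4.
This evaluates to P = 0.1851.

P ≈ 0.185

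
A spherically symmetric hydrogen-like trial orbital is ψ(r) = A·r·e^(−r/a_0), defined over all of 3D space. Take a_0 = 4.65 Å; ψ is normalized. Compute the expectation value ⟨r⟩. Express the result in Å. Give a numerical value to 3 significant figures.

⟨r⟩ = ∫ r |ψ|² 4πr² dr over the full domain.
The ratio of the moment integral to the normalization integral gives ⟨r⟩ = 5·a_0/2.
With a_0 = 4.65, ⟨r⟩ = 11.63.

⟨r⟩ ≈ 11.6 Å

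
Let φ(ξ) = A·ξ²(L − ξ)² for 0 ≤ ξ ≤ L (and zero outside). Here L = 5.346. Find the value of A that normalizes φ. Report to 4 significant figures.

A ≈ 0.01329

The normalization condition is ∫|φ|² dξ = 1 from 0 to L.
Expanding the polynomial and integrating term by term, with φ = A·ξ²(L − ξ)², the integral evaluates to A²·[L^9/630].
So A² = (L^9/630)^(−1).
Plugging in L = 5.346 yields A = 0.013290.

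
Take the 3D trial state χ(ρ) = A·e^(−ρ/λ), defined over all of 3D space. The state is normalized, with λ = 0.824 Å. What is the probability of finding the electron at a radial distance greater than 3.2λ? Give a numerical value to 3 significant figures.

Integrate the radial probability density 4πρ²|χ|² over ρ > 3.2λ.
The full normalization integral is A²·[π·λ^3] = 1, fixing A².
Let u = ρ/λ; then A², 4π and the length scale all cancel, so P = ∫_{3.2}^{∞} u^2·e^(-2·u) du ÷ ∫_{0}^{∞} u^2·e^(-2·u) du.
Using ∫ u^2·e^(-2·u) du = -(2·u^2 + 2·u + 1)·e^(-2·u)/4, the numerator is 697·e^(-32/5)/100 and the denominator is 1/4.
Taking the ratio yields P = 0.04632.

P ≈ 0.0463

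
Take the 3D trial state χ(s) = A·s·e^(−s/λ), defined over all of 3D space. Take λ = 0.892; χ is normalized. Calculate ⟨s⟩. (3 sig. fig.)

⟨s⟩ ≈ 2.23

The expectation value is the |χ|²-weighted average of s: ∫ s|χ|² 4πs² ds.
Evaluating both integrals, ⟨s⟩ = 5·λ/2.
With λ = 0.892, ⟨s⟩ = 2.230.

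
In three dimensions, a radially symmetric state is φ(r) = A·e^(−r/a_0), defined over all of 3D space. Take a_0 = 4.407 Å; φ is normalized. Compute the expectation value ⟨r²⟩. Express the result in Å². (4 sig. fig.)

⟨r^2⟩ ≈ 58.26 Å^2

The expectation value is the |φ|²-weighted average of r^2: ∫ r^2|φ|² 4πr² dr.
Since the A² factors cancel between numerator and denominator, ⟨r²⟩ = 3·a_0^2.
With a_0 = 4.407, ⟨r^2⟩ = 58.265.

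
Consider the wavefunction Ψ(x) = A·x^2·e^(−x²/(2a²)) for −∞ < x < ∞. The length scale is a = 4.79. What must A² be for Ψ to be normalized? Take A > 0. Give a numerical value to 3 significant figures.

A^2 ≈ 0.000298

Normalization requires ∫|Ψ|² dx = 1, integrated from −∞ to ∞.
With Ψ = A·x^2·e^(−x²/(2a²)), the integral evaluates to A²·[3·√(π)·a^5/4].
Hence A² = 1/[3·√(π)·a^5/4].
With a = 4.79: A² = 0.0002983 and A = 0.01727.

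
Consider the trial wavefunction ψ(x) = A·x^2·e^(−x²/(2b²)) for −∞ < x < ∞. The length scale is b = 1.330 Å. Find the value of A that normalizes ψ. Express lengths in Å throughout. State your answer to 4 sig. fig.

A ≈ 0.4252 Å^(-5/2)

We need A² ∫|f|² dx = 1, taking the integral from −∞ to ∞.
With ψ = A·x^2·e^(−x²/(2b²)), the integral evaluates to A²·[3·√(π)·b^5/4].
So A² = (3·√(π)·b^5/4)^(−1).
With b = 1.330: A² = 0.18076 and A = 0.42516.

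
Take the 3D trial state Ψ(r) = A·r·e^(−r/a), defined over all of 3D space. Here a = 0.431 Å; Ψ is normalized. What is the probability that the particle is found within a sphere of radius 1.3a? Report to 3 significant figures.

P ≈ 0.123

With dV = 4πr²dr, the probability is ∫|Ψ|² dV over r ≤ 1.3a.
Normalization gives A² = 1/(3·π·a^5).
In terms of u = r/a (A², 4π and the length scale all cancel between numerator and denominator), P = [∫_{0}^{1.3} u^4·e^(-2·u) du] / [∫_{0}^{∞} u^4·e^(-2·u) du].
An antiderivative of u^4·e^(-2·u) is -(u^4/2 + u^3 + 3·u^2/2 + 3·u/2 + 3/4)·e^(-2·u); evaluating from 0 to 1.3 gives ≈ 0.091932, while the full integral is 3/4.
This evaluates to P = 0.1226.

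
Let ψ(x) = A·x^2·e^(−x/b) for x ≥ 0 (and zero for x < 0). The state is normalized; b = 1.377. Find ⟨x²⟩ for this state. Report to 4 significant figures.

⟨x^2⟩ ≈ 14.22

The expectation value is the |ψ|²-weighted average of x^2: ∫ x^2|ψ|² dx.
The ratio of the moment integral to the normalization integral gives ⟨x²⟩ = 15·b^2/2.
Putting b = 1.377 gives 14.221.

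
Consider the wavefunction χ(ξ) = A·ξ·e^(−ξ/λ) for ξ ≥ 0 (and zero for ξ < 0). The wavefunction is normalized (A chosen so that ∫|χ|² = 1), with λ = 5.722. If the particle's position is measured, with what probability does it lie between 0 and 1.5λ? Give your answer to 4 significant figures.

P ≈ 0.5768

The probability is P = ∫ |χ|² dξ over [0, 1.5λ].
With A² fixed by ∫|χ|² = 1, i.e. A² = (λ^3/4)^(−1), substitute and integrate.
In terms of u = ξ/λ (A² and the length scale cancel between numerator and denominator), P = [∫_{0}^{1.5} u^2·e^(-2·u) du] / [∫_{0}^{∞} u^2·e^(-2·u) du].
An antiderivative of u^2·e^(-2·u) is -(2·u^2 + 2·u + 1)·e^(-2·u)/4; evaluating from 0 to 1.5 gives 1/4 - 17·e^(-3)/8, while the full integral is 1/4.
This works out to P = 0.57681.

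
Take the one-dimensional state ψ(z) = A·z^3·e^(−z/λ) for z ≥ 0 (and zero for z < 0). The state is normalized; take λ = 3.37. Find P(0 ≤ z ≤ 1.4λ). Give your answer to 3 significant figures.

P = ∫_{0}^{1.4λ} |ψ(z)|² dz.
With A² fixed by ∫|ψ|² = 1, i.e. A² = (45·λ^7/8)^(−1), substitute and integrate.
Let u = z/λ; then A² and the length scale cancel, so P = ∫_{0}^{1.4} u^6·e^(-2·u) du ÷ ∫_{0}^{∞} u^6·e^(-2·u) du.
With ∫ u^6·e^(-2·u) du = -(4·u^6 + 12·u^5 + 30·u^4 + 60·u^3 + 90·u^2 + 90·u + 45)·e^(-2·u)/8 + C, the region integral is ≈ 0.13731 and the full one is 45/8.
This works out to P = 0.02441.

P ≈ 0.0244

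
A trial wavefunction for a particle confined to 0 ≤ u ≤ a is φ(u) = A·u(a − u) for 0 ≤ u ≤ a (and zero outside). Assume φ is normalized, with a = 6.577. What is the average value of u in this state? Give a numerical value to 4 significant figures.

⟨u⟩ = ∫ u |φ|² du over the full domain.
Expanding the polynomial and integrating term by term, evaluating both integrals, ⟨u⟩ = a/2.
With a = 6.577, ⟨u⟩ = 3.2885.

⟨u⟩ ≈ 3.289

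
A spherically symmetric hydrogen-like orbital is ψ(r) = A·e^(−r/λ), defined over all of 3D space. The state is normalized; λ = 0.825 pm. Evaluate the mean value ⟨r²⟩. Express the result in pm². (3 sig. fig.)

⟨r^2⟩ ≈ 2.04 pm^2

⟨r²⟩ = ∫ r^2 |ψ|² 4πr² dr over the full domain.
Since the A² factors cancel between numerator and denominator, ⟨r²⟩ = 3·λ^2.
With λ = 0.825, ⟨r^2⟩ = 2.042.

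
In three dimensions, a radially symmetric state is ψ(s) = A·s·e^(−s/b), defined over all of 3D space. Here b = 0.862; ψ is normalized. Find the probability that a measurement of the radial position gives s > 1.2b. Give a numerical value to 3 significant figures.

With dV = 4πs²ds, the probability is ∫|ψ|² dV over s > 1.2b.
A² is fixed by ∫₀^∞ 4πs²|ψ|² ds = 1, i.e. A² = (3·π·b^5)^(−1).
Let u = s/b; then A², 4π and the length scale all cancel, so P = ∫_{1.2}^{∞} u^4·e^(-2·u) du ÷ ∫_{0}^{∞} u^4·e^(-2·u) du.
An antiderivative of u^4·e^(-2·u) is -(u^4/2 + u^3 + 3·u^2/2 + 3·u/2 + 3/4)·e^(-2·u); evaluating from 1.2 to ∞ gives ≈ 0.67810, while the full integral is 3/4.
Taking the ratio yields P = 0.9041.

P ≈ 0.904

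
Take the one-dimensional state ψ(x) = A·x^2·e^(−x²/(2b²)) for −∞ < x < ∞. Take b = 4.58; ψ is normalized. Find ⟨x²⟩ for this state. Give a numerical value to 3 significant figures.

⟨x²⟩ = ∫ x^2 |ψ|² dx over the full domain.
Evaluating both integrals, ⟨x²⟩ = 5·b^2/2.
Putting b = 4.58 gives 52.44.

⟨x^2⟩ ≈ 52.4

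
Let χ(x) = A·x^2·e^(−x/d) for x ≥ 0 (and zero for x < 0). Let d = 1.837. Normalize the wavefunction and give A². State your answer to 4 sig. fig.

A^2 ≈ 0.06374

Normalization requires ∫|χ|² dx = 1, integrated from 0 to ∞.
Carrying out the integral gives A² · 3·d^5/4.
Hence A² = 1/[3·d^5/4].
With d = 1.837: A² = 0.063737 and A = 0.25246.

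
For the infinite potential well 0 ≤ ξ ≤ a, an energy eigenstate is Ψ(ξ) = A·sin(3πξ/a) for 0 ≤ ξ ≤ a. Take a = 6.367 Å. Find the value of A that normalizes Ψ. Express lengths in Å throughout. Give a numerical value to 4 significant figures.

We need A² ∫|f|² dξ = 1, taking the integral from 0 to a.
With ∫₀^a sin²(nπξ/a) dξ = a/2, with Ψ = A·sin(3πξ/a), the integral evaluates to A²·[a/2].
Setting this equal to 1 gives A² = 1/(a/2).
With a = 6.367: A² = 0.31412 and A = 0.56046.

A ≈ 0.5605 Å^(-1/2)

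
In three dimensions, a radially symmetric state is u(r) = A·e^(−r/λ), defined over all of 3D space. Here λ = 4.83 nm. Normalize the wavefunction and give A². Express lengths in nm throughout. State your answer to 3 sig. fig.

A^2 ≈ 0.00282 nm^(-3)

Normalization requires ∫|u|² 4πr² dr = 1, integrated from 0 to ∞.
Carrying out the integral gives A² · π·λ^3.
Hence A² = 1/[π·λ^3].
With λ = 4.83: A² = 0.002825 and A = 0.05315.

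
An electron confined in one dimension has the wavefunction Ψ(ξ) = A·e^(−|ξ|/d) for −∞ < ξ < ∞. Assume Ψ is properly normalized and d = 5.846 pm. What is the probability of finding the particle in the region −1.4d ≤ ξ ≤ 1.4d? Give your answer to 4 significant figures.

P ≈ 0.9392

|Ψ|² is the probability density, so P = ∫_{−1.4d}^{1.4d} |Ψ|² dξ.
With A² fixed by ∫|Ψ|² = 1, i.e. A² = (d)^(−1), substitute and integrate.
Both integrals are even about ξ = 0, so only the ξ ≥ 0 halves are needed (the factors of 2 cancel). Substituting u = ξ/d, A² and the length scale cancel in the ratio: P = ∫_{0}^{1.4} e^(-2·u) du / ∫_{0}^{∞} e^(-2·u) du.
Using ∫ e^(-2·u) du = -e^(-2·u)/2, the numerator is 1/2 - e^(-14/5)/2 and the denominator is 1/2.
This works out to P = 0.93919.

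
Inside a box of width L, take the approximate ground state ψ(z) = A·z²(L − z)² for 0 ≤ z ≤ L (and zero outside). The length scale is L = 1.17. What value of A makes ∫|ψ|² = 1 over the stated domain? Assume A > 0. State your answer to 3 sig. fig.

We need A² ∫|f|² dz = 1, taking the integral from 0 to L.
Expanding the polynomial and integrating term by term, with ψ = A·z²(L − z)², the integral evaluates to A²·[L^9/630].
Hence A² = 1/[L^9/630].
Substituting L = 1.17 gives A² = 153.3, so A = 12.38.

A ≈ 12.4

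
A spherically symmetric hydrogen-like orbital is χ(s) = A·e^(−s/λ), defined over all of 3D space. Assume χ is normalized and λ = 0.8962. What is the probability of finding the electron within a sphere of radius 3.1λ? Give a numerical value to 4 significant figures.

Integrate the radial probability density 4πs²|χ|² over s ≤ 3.1λ.
Normalization gives A² = 1/(π·λ^3).
Let u = s/λ; then A², 4π and the length scale all cancel, so P = ∫_{0}^{3.1} u^2·e^(-2·u) du ÷ ∫_{0}^{∞} u^2·e^(-2·u) du.
An antiderivative of u^2·e^(-2·u) is -(2·u^2 + 2·u + 1)·e^(-2·u)/4; evaluating from 0 to 3.1 gives 1/4 - 1321·e^(-31/5)/200, while the full integral is 1/4.
Taking the ratio yields P = 0.94638.

P ≈ 0.9464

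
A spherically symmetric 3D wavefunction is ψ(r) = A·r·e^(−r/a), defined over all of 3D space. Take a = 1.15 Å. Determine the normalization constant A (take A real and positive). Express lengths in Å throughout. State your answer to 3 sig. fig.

We need A² ∫|f|² 4πr² dr = 1, taking the integral from 0 to ∞.
The angular integral contributes 4π, leaving ∫₀^∞ r²|ψ|² dr.
Using ∫₀^∞ rⁿ e^(−αr) dr = n!/αⁿ⁺¹, with ψ = A·r·e^(−r/a), the integral evaluates to A²·[3·π·a^5].
Setting this equal to 1 gives A² = 1/(3·π·a^5).
Plugging in a = 1.15 yields A = 0.2297.

A ≈ 0.230 Å^(-5/2)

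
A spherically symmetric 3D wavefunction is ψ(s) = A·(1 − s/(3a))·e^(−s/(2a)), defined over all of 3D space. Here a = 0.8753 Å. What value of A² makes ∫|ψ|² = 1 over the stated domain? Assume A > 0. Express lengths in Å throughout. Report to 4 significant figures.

Normalization requires ∫|ψ|² 4πs² ds = 1, integrated from 0 to ∞.
In 3D with spherical symmetry the volume element is 4πs² ds.
∫|ψ|² 4πs² ds = A²·(8·π·a^3/3).
With a = 0.8753: A² = 0.17800 and A = 0.42190.

A^2 ≈ 0.1780 Å^(-3)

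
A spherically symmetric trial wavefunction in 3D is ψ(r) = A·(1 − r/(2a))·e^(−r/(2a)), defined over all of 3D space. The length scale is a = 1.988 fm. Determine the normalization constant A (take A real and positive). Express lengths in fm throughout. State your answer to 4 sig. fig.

A ≈ 0.07116 fm^(-3/2)

Require ∫ |ψ|² 4πr² dr = 1 over the whole domain.
(Spherical symmetry: dV = 4πr² dr.)
With ∫₀^∞ r^4 e^(−αr) dr = 4!/α^5, ∫|ψ|² 4πr² dr = A²·(8·π·a^3).
Plugging in a = 1.988 yields A = 0.071163.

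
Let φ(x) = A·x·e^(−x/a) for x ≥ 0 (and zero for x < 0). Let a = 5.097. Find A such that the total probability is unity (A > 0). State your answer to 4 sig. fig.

We need A² ∫|f|² dx = 1, taking the integral from 0 to ∞.
Recall ∫₀^∞ x^m e^(−x/β) dx = m!·β^(m+1), ∫|φ|² dx = A²·(a^3/4).
Setting this equal to 1 gives A² = 1/(a^3/4).
Substituting a = 5.097 gives A² = 0.030208, so A = 0.17380.

A ≈ 0.1738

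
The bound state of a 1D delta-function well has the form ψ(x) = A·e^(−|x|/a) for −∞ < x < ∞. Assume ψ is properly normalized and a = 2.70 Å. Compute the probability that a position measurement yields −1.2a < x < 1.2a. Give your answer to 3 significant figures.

P ≈ 0.909

|ψ|² is the probability density, so P = ∫_{−1.2a}^{1.2a} |ψ|² dx.
The normalization integral ∫|ψ|²dx over the whole domain equals a·A², and A² cancels in the ratio.
By symmetry take twice the x ≥ 0 contribution in numerator and denominator; the 2's cancel. In terms of u = x/a (A² and the length scale cancel between numerator and denominator), P = [∫_{0}^{1.2} e^(-2·u) du] / [∫_{0}^{∞} e^(-2·u) du].
An antiderivative of e^(-2·u) is -e^(-2·u)/2; evaluating from 0 to 1.2 gives 1/2 - e^(-12/5)/2, while the full integral is 1/2.
Evaluating gives P = 0.9093.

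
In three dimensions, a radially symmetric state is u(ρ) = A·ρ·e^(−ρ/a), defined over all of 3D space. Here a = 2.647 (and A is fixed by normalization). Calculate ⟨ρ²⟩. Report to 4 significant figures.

⟨ρ^2⟩ ≈ 52.55

The expectation value is the |u|²-weighted average of ρ^2: ∫ ρ^2|u|² 4πρ² dρ.
Recall ∫₀^∞ ρ^m e^(−ρ/β) dρ = m!·β^(m+1), the ratio of the moment integral to the normalization integral gives ⟨ρ²⟩ = 15·a^2/2.
Putting a = 2.647 gives 52.550.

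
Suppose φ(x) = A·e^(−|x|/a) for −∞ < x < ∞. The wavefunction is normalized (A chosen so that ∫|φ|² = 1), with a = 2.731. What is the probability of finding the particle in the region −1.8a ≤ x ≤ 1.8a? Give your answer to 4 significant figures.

P ≈ 0.9727

P = ∫_{−1.8a}^{1.8a} |φ(x)|² dx.
The normalization integral ∫|φ|²dx over the whole domain equals a·A², and A² cancels in the ratio.
Both integrals are even about x = 0, so only the x ≥ 0 halves are needed (the factors of 2 cancel). Substituting u = x/a, A² and the length scale cancel in the ratio: P = ∫_{0}^{1.8} e^(-2·u) du / ∫_{0}^{∞} e^(-2·u) du.
Using ∫ e^(-2·u) du = -e^(-2·u)/2, the numerator is 1/2 - e^(-18/5)/2 and the denominator is 1/2.
Taking the ratio, P = 0.97268.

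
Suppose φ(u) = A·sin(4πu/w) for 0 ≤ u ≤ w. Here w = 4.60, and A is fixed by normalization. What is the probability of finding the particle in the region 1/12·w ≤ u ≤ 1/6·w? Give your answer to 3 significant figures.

P ≈ 0.152

The probability is P = ∫ |φ|² du over [1/12·w, 1/6·w].
The normalization integral ∫|φ|²du over the whole domain equals w/2·A², and A² cancels in the ratio.
Let t = u/w; then A² and the length scale cancel, so P = ∫_{1/12}^{1/6} sin(4·π·t)^2 dt ÷ ∫_{0}^{1} sin(4·π·t)^2 dt.
With ∫ sin(4·π·t)^2 dt = t/2 - sin(4·π·t)·cos(4·π·t)/(8·π) + C, the region integral is √(3)/(16·π) + 1/24 and the full one is 1/2.
This works out to P = (√(3)/8 + π/12)/π.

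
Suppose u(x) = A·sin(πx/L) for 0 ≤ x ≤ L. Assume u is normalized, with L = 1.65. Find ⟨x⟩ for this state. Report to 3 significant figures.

By definition ⟨x⟩ = ∫ x |u(x)|² dx.
Using sin²θ = (1 − cos 2θ)/2, since the A² factors cancel between numerator and denominator, ⟨x⟩ = L/2.
Putting L = 1.65 gives 0.8250.

⟨x⟩ ≈ 0.825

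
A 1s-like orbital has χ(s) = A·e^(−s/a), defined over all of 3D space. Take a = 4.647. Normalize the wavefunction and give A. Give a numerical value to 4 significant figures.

We need A² ∫|f|² 4πs² ds = 1, taking the integral from 0 to ∞.
In 3D with spherical symmetry the volume element is 4πs² ds.
With χ = A·e^(−s/a), the integral evaluates to A²·[π·a^3].
So A² = (π·a^3)^(−1).
With a = 4.647: A² = 0.0031720 and A = 0.056320.

A ≈ 0.05632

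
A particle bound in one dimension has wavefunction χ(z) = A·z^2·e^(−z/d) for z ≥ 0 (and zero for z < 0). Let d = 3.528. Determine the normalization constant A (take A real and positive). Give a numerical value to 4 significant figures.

Require ∫ |χ|² dz = 1 over the whole domain.
With ∫₀^∞ z^4 e^(−αz) dz = 4!/α^5, with χ = A·z^2·e^(−z/d), the integral evaluates to A²·[3·d^5/4].
With d = 3.528: A² = 0.0024395 and A = 0.049391.

A ≈ 0.04939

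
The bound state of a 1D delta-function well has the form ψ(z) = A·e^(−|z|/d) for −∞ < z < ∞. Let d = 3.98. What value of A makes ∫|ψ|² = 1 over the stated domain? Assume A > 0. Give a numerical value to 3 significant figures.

A ≈ 0.501

Normalization requires ∫|ψ|² dz = 1, integrated from −∞ to ∞.
With ∫₀^∞ z^0 e^(−αz) dz = 0!/α^1, carrying out the integral gives A² · d.
Hence A² = 1/[d].
Substituting d = 3.98 gives A² = 0.2513, so A = 0.5013.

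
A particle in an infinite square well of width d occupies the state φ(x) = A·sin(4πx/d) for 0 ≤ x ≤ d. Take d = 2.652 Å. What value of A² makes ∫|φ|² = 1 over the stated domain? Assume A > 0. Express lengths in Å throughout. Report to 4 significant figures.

A^2 ≈ 0.7541 Å^(-1)

Normalization requires ∫|φ|² dx = 1, integrated from 0 to d.
With ∫₀^d sin²(nπx/d) dx = d/2, ∫|φ|² dx = A²·(d/2).
Hence A² = 1/[d/2].
Plugging in d = 2.652 yields A = 0.86842.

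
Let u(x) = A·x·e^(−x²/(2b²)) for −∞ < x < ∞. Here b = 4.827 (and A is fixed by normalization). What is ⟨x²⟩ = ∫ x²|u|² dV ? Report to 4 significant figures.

The expectation value is the |u|²-weighted average of x^2: ∫ x^2|u|² dx.
Differentiating ∫e^(−αx²) dx = √(π/α) under α to get the higher moments, the ratio of the moment integral to the normalization integral gives ⟨x²⟩ = 3·b^2/2.
Putting b = 4.827 gives 34.950.

⟨x^2⟩ ≈ 34.95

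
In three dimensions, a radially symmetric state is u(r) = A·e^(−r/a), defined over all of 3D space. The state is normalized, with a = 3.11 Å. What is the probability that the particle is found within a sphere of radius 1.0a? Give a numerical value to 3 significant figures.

P ≈ 0.323

Integrate the radial probability density 4πr²|u|² over r ≤ 1.0a.
A² is fixed by ∫₀^∞ 4πr²|u|² dr = 1, i.e. A² = (π·a^3)^(−1).
Substituting t = r/a, A², 4π and the length scale all cancel in the ratio: P = ∫_{0}^{1.0} t^2·e^(-2·t) dt / ∫_{0}^{∞} t^2·e^(-2·t) dt.
An antiderivative of t^2·e^(-2·t) is -(2·t^2 + 2·t + 1)·e^(-2·t)/4; evaluating from 0 to 1.0 gives 1/4 - 5·e^(-2)/4, while the full integral is 1/4.
The region integral divided by the full integral gives P = 0.3233.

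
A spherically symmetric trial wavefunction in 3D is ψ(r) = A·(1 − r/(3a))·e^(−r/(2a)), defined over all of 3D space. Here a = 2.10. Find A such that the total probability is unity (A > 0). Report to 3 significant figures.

Normalization requires ∫|ψ|² 4πr² dr = 1, integrated from 0 to ∞.
In 3D with spherical symmetry the volume element is 4πr² dr.
Recall ∫₀^∞ r^m e^(−r/β) dr = m!·β^(m+1), with ψ = A·(1 − r/(3a))·e^(−r/(2a)), the integral evaluates to A²·[8·π·a^3/3].
Plugging in a = 2.10 yields A = 0.1135.

A ≈ 0.114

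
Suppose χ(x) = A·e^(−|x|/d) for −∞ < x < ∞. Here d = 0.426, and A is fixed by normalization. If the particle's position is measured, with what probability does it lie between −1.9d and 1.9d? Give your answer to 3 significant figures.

P ≈ 0.978

The probability is P = ∫ |χ|² dx over [−1.9d, 1.9d].
Since A² = 1/(d), this is the region integral divided by the full normalization integral.
By symmetry take twice the x ≥ 0 contribution in numerator and denominator; the 2's cancel. In terms of u = x/d (A² and the length scale cancel between numerator and denominator), P = [∫_{0}^{1.9} e^(-2·u) du] / [∫_{0}^{∞} e^(-2·u) du].
Using ∫ e^(-2·u) du = -e^(-2·u)/2, the numerator is 1/2 - e^(-19/5)/2 and the denominator is 1/2.
This works out to P = 0.9776.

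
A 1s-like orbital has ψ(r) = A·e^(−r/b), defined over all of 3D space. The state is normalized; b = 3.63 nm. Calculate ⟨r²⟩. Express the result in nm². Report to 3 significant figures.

The expectation value is the |ψ|²-weighted average of r^2: ∫ r^2|ψ|² 4πr² dr.
Using ∫₀^∞ rⁿ e^(−αr) dr = n!/αⁿ⁺¹, the ratio of the moment integral to the normalization integral gives ⟨r²⟩ = 3·b^2.
With b = 3.63, ⟨r^2⟩ = 39.53.

⟨r^2⟩ ≈ 39.5 nm^2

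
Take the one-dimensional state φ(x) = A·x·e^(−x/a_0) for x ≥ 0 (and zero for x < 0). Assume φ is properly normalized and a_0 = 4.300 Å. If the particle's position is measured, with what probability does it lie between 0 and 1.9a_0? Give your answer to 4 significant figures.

P ≈ 0.7311

|φ|² is the probability density, so P = ∫_{0}^{1.9a_0} |φ|² dx.
With A² fixed by ∫|φ|² = 1, i.e. A² = (a_0^3/4)^(−1), substitute and integrate.
Substituting u = x/a_0, A² and the length scale cancel in the ratio: P = ∫_{0}^{1.9} u^2·e^(-2·u) du / ∫_{0}^{∞} u^2·e^(-2·u) du.
With ∫ u^2·e^(-2·u) du = -(2·u^2 + 2·u + 1)·e^(-2·u)/4 + C, the region integral is 1/4 - 601·e^(-19/5)/200 and the full one is 1/4.
The result is P = 0.73110.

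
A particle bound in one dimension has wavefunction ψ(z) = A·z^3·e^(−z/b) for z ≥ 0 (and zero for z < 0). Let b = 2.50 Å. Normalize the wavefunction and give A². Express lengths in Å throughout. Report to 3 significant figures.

Normalization requires ∫|ψ|² dz = 1, integrated from 0 to ∞.
With ∫₀^∞ z^6 e^(−αz) dz = 6!/α^7, carrying out the integral gives A² · 45·b^7/8.
So A² = (45·b^7/8)^(−1).
Plugging in b = 2.50 yields A = 0.01707.

A^2 ≈ 0.000291 Å^(-7)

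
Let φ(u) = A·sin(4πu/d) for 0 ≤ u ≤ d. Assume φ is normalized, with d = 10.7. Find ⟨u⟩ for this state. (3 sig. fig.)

⟨u⟩ ≈ 5.35

⟨u⟩ = ∫ u |φ|² du over the full domain.
Evaluating both integrals, ⟨u⟩ = d/2.
With d = 10.7, ⟨u⟩ = 5.350.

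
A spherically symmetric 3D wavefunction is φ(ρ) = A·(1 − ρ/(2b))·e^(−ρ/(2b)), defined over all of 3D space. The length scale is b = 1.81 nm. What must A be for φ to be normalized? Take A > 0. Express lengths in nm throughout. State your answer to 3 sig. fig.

We need A² ∫|f|² 4πρ² dρ = 1, taking the integral from 0 to ∞.
The angular integral contributes 4π, leaving ∫₀^∞ ρ²|φ|² dρ.
∫|φ|² 4πρ² dρ = A²·(8·π·b^3).
So A² = (8·π·b^3)^(−1).
With b = 1.81: A² = 0.006710 and A = 0.08191.

A ≈ 0.0819 nm^(-3/2)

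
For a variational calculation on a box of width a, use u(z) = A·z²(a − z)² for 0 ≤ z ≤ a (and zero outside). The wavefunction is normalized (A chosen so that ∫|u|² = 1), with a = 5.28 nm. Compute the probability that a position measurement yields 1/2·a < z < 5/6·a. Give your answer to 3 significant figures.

P = ∫_{1/2·a}^{5/6·a} |u(z)|² dz.
Since A² = 1/(a^9/630), this is the region integral divided by the full normalization integral.
Substituting t = z/a, A² and the length scale cancel in the ratio: P = ∫_{1/2}^{5/6} t^4·(1 - t)^4 dt / ∫_{0}^{1} t^4·(1 - t)^4 dt.
An antiderivative of t^4·(1 - t)^4 is t^5·(70·t^4 - 315·t^3 + 540·t^2 - 420·t + 126)/630; evaluating from 1/2 to 5/6 gives ≈ 0.00077944, while the full integral is 1/630.
Taking the ratio, P = 0.4910.

P ≈ 0.491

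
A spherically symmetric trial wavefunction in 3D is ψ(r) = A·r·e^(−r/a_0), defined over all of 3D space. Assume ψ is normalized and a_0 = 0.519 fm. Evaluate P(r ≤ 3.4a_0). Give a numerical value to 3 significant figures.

With dV = 4πr²dr, the probability is ∫|ψ|² dV over r ≤ 3.4a_0.
A² is fixed by ∫₀^∞ 4πr²|ψ|² dr = 1, i.e. A² = (3·π·a_0^5)^(−1).
Substituting u = r/a_0, A², 4π and the length scale all cancel in the ratio: P = ∫_{0}^{3.4} u^4·e^(-2·u) du / ∫_{0}^{∞} u^4·e^(-2·u) du.
Using ∫ u^4·e^(-2·u) du = -(u^4/2 + u^3 + 3·u^2/2 + 3·u/2 + 3/4)·e^(-2·u), the numerator is ≈ 0.60598 and the denominator is 3/4.
Taking the ratio yields P = 0.8080.

P ≈ 0.808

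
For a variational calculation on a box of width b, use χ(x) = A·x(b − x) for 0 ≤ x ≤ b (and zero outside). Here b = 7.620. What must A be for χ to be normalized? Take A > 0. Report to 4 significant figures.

A ≈ 0.03417

Require ∫ |χ|² dx = 1 over the whole domain.
With χ = A·x(b − x), the integral evaluates to A²·[b^5/30].
Substituting b = 7.620 gives A² = 0.0011677, so A = 0.034172.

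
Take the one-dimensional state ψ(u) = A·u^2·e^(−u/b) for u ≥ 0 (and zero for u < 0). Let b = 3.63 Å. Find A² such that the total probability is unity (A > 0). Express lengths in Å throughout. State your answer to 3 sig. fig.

A^2 ≈ 0.00212 Å^(-5)

Normalization requires ∫|ψ|² du = 1, integrated from 0 to ∞.
The integral (without the A² prefactor) comes out to 3·b^5/4.
With b = 3.63: A² = 0.002115 and A = 0.04599.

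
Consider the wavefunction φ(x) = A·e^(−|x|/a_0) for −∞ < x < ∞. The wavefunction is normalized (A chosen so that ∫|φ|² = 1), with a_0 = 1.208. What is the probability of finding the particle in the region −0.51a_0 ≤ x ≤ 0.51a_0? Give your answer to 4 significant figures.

P ≈ 0.6394

|φ|² is the probability density, so P = ∫_{−0.51a_0}^{0.51a_0} |φ|² dx.
With A² fixed by ∫|φ|² = 1, i.e. A² = (a_0)^(−1), substitute and integrate.
Both integrals are even about x = 0, so only the x ≥ 0 halves are needed (the factors of 2 cancel). Substituting u = x/a_0, A² and the length scale cancel in the ratio: P = ∫_{0}^{0.51} e^(-2·u) du / ∫_{0}^{∞} e^(-2·u) du.
Using ∫ e^(-2·u) du = -e^(-2·u)/2, the numerator is 1/2 - e^(-51/50)/2 and the denominator is 1/2.
Taking the ratio, P = 0.63941.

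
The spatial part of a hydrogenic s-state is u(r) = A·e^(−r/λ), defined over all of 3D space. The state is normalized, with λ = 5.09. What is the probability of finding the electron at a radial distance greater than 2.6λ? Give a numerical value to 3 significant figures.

With dV = 4πr²dr, the probability is ∫|u|² dV over r > 2.6λ.
Normalization gives A² = 1/(π·λ^3).
In terms of t = r/λ (A², 4π and the length scale all cancel between numerator and denominator), P = [∫_{2.6}^{∞} t^2·e^(-2·t) dt] / [∫_{0}^{∞} t^2·e^(-2·t) dt].
With ∫ t^2·e^(-2·t) dt = -(2·t^2 + 2·t + 1)·e^(-2·t)/4 + C, the region integral is 493·e^(-26/5)/100 and the full one is 1/4.
This evaluates to P = 0.1088.

P ≈ 0.109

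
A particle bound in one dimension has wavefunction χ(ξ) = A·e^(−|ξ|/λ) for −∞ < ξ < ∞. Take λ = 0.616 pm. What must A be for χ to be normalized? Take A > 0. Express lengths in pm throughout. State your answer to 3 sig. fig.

The normalization condition is ∫|χ|² dξ = 1 from −∞ to ∞.
The integral (without the A² prefactor) comes out to λ.
Hence A² = 1/[λ].
Plugging in λ = 0.616 yields A = 1.274.

A ≈ 1.27 pm^(-1/2)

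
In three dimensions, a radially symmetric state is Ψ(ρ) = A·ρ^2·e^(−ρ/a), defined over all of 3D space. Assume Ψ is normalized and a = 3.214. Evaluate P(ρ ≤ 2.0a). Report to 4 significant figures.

P ≈ 0.1107

P = ∫ |Ψ|² 4πρ² dρ over ρ ≤ 2.0a.
A² is fixed by ∫₀^∞ 4πρ²|Ψ|² dρ = 1, i.e. A² = (45·π·a^7/2)^(−1).
In terms of u = ρ/a (A², 4π and the length scale all cancel between numerator and denominator), P = [∫_{0}^{2.0} u^6·e^(-2·u) du] / [∫_{0}^{∞} u^6·e^(-2·u) du].
With ∫ u^6·e^(-2·u) du = -(4·u^6 + 12·u^5 + 30·u^4 + 60·u^3 + 90·u^2 + 90·u + 45)·e^(-2·u)/8 + C, the region integral is 45/8 - 2185·e^(-4)/8 and the full one is 45/8.
Taking the ratio yields P = 0.11067.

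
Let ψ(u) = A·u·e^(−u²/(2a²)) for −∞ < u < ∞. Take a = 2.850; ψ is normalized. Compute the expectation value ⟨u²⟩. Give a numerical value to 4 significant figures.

By definition ⟨u²⟩ = ∫ u^2 |ψ(u)|² du.
Using the Gaussian integral ∫_{−∞}^{∞} e^(−αu²) du = √(π/α), since the A² factors cancel between numerator and denominator, ⟨u²⟩ = 3·a^2/2.
With a = 2.850, ⟨u^2⟩ = 12.184.

⟨u^2⟩ ≈ 12.18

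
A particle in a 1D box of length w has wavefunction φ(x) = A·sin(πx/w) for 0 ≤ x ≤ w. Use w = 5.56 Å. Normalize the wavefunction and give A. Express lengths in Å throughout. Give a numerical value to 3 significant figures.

We need A² ∫|f|² dx = 1, taking the integral from 0 to w.
∫|φ|² dx = A²·(w/2).
Substituting w = 5.56 gives A² = 0.3597, so A = 0.5998.

A ≈ 0.600 Å^(-1/2)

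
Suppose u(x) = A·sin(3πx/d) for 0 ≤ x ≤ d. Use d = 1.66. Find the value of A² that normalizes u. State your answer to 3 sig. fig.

A^2 ≈ 1.20

Normalization requires ∫|u|² dx = 1, integrated from 0 to d.
Carrying out the integral gives A² · d/2.
Plugging in d = 1.66 yields A = 1.098.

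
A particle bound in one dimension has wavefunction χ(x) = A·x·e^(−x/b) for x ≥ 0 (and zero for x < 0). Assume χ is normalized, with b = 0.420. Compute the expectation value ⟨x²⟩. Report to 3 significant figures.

⟨x²⟩ = ∫ x^2 |χ|² dx over the full domain.
Since the A² factors cancel between numerator and denominator, ⟨x²⟩ = 3·b^2.
With b = 0.420, ⟨x^2⟩ = 0.5292.

⟨x^2⟩ ≈ 0.529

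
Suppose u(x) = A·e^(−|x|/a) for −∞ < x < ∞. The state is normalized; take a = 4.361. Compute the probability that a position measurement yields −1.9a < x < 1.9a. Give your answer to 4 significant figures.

The probability is P = ∫ |u|² dx over [−1.9a, 1.9a].
With A² fixed by ∫|u|² = 1, i.e. A² = (a)^(−1), substitute and integrate.
By symmetry take twice the x ≥ 0 contribution in numerator and denominator; the 2's cancel. Substituting t = x/a, A² and the length scale cancel in the ratio: P = ∫_{0}^{1.9} e^(-2·t) dt / ∫_{0}^{∞} e^(-2·t) dt.
Using ∫ e^(-2·t) dt = -e^(-2·t)/2, the numerator is 1/2 - e^(-19/5)/2 and the denominator is 1/2.
Taking the ratio, P = 0.97763.

P ≈ 0.9776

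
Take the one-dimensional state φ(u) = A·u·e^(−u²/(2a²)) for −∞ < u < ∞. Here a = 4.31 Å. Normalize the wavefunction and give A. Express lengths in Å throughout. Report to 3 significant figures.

Require ∫ |φ|² du = 1 over the whole domain.
∫|φ|² du = A²·(√(π)·a^3/2).
Setting this equal to 1 gives A² = 1/(√(π)·a^3/2).
Substituting a = 4.31 gives A² = 0.01409, so A = 0.1187.

A ≈ 0.119 Å^(-3/2)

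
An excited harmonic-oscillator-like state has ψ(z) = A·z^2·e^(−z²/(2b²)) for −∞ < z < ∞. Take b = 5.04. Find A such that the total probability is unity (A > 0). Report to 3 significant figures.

The normalization condition is ∫|ψ|² dz = 1 from −∞ to ∞.
Differentiating ∫e^(−αz²) dz = √(π/α) under α to get the higher moments, carrying out the integral gives A² · 3·√(π)·b^5/4.
So A² = (3·√(π)·b^5/4)^(−1).
With b = 5.04: A² = 0.0002313 and A = 0.01521.

A ≈ 0.0152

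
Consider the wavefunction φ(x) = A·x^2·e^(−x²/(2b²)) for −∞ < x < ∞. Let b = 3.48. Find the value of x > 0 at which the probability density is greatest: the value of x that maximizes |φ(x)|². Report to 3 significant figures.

Differentiate |φ(x)|² with respect to x and set to zero.
This gives x = √(2)·b.
With b = 3.48, the value of x > 0 at which the probability density is greatest is 4.921.

x ≈ 4.92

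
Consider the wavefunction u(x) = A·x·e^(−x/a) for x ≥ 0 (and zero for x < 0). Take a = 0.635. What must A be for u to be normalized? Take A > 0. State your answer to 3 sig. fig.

Normalization requires ∫|u|² dx = 1, integrated from 0 to ∞.
With u = A·x·e^(−x/a), the integral evaluates to A²·[a^3/4].
Hence A² = 1/[a^3/4].
With a = 0.635: A² = 15.62 and A = 3.952.

A ≈ 3.95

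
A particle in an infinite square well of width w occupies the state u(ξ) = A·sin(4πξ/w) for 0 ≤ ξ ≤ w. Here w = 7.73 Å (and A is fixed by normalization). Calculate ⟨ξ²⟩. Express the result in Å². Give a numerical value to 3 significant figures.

⟨ξ^2⟩ ≈ 19.7 Å^2

⟨ξ²⟩ = ∫ ξ^2 |u|² dξ over the full domain.
With ∫₀^w sin²(nπξ/w) dξ = w/2, since the A² factors cancel between numerator and denominator, ⟨ξ²⟩ = -w^2/(32·π^2) + w^2/3.
Putting w = 7.73 gives 19.73.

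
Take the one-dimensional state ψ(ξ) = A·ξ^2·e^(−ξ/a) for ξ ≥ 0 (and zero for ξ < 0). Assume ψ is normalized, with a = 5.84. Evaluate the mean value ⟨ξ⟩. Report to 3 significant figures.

The expectation value is the |ψ|²-weighted average of ξ: ∫ ξ|ψ|² dξ.
Recall ∫₀^∞ ξ^m e^(−ξ/β) dξ = m!·β^(m+1), since the A² factors cancel between numerator and denominator, ⟨ξ⟩ = 5·a/2.
Putting a = 5.84 gives 14.60.

⟨ξ⟩ ≈ 14.6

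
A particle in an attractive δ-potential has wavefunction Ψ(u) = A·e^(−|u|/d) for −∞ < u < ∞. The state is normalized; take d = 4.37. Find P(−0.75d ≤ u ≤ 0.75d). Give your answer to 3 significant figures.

P ≈ 0.777

The probability is P = ∫ |Ψ|² du over [−0.75d, 0.75d].
With A² fixed by ∫|Ψ|² = 1, i.e. A² = (d)^(−1), substitute and integrate.
By symmetry take twice the u ≥ 0 contribution in numerator and denominator; the 2's cancel. Let t = u/d; then A² and the length scale cancel, so P = ∫_{0}^{0.75} e^(-2·t) dt ÷ ∫_{0}^{∞} e^(-2·t) dt.
With ∫ e^(-2·t) dt = -e^(-2·t)/2 + C, the region integral is 1/2 - e^(-3/2)/2 and the full one is 1/2.
Taking the ratio, P = 0.7769.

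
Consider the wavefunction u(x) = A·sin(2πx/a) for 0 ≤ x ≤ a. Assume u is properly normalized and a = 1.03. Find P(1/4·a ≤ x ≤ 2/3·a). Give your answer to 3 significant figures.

P ≈ 0.348

|u|² is the probability density, so P = ∫_{1/4·a}^{2/3·a} |u|² dx.
With A² fixed by ∫|u|² = 1, i.e. A² = (a/2)^(−1), substitute and integrate.
In terms of t = x/a (A² and the length scale cancel between numerator and denominator), P = [∫_{1/4}^{2/3} sin(2·π·t)^2 dt] / [∫_{0}^{1} sin(2·π·t)^2 dt].
Using ∫ sin(2·π·t)^2 dt = t/2 - sin(4·π·t)/(8·π), the numerator is -√(3)/(16·π) + 5/24 and the denominator is 1/2.
Taking the ratio, P = -√(3)/(8·π) + 5/12.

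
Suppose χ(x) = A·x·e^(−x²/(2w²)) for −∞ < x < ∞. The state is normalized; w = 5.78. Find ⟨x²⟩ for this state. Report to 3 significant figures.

⟨x^2⟩ ≈ 50.1

The expectation value is the |χ|²-weighted average of x^2: ∫ x^2|χ|² dx.
The ratio of the moment integral to the normalization integral gives ⟨x²⟩ = 3·w^2/2.
With w = 5.78, ⟨x^2⟩ = 50.11.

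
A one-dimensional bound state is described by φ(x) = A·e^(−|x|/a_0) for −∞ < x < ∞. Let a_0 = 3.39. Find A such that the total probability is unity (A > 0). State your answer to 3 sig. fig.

The normalization condition is ∫|φ|² dx = 1 from −∞ to ∞.
Using ∫₀^∞ xⁿ e^(−αx) dx = n!/αⁿ⁺¹, ∫|φ|² dx = A²·(a_0).
Hence A² = 1/[a_0].
Plugging in a_0 = 3.39 yields A = 0.5431.

A ≈ 0.543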